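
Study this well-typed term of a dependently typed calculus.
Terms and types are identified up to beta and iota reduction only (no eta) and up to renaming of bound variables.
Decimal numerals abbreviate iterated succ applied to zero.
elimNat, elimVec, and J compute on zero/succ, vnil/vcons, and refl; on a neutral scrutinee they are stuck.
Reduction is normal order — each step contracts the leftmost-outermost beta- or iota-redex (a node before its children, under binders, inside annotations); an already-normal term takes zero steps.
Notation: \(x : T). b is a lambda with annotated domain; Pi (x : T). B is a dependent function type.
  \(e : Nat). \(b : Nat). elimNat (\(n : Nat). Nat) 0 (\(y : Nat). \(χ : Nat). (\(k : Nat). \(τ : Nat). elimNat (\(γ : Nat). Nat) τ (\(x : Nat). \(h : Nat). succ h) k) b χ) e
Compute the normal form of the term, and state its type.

normal form:
  \(e : Nat). \(b : Nat). elimNat (\(n : Nat). Nat) 0 (\(y : Nat). \(χ : Nat). elimNat (\(k : Nat). Nat) χ (\(τ : Nat). \(γ : Nat). succ γ) b) e
the term's type:
  Pi (e : Nat). Pi (b : Nat). Nat


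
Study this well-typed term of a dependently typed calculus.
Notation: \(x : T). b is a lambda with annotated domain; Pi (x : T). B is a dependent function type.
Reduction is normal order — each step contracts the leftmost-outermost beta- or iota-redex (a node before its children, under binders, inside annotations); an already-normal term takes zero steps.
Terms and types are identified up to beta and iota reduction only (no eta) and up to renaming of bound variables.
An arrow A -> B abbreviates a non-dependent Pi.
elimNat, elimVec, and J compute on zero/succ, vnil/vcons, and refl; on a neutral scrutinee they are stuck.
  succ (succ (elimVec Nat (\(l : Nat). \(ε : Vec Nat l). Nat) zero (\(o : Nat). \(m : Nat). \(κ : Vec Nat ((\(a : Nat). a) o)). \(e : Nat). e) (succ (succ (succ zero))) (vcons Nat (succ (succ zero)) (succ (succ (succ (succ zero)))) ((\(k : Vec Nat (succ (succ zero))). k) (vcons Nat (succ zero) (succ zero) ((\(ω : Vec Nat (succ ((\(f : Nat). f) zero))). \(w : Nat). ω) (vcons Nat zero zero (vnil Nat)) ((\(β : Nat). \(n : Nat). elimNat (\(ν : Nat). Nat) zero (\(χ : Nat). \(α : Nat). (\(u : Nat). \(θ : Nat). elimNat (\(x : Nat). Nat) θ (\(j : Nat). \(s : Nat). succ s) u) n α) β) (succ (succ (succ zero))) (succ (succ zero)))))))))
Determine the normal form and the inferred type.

resulting normal form:
  succ (succ zero)
inferred type:
  Nat
observation: reduction starts at an elimVec iota-redex, and 20 normal-order steps reach the normal form.


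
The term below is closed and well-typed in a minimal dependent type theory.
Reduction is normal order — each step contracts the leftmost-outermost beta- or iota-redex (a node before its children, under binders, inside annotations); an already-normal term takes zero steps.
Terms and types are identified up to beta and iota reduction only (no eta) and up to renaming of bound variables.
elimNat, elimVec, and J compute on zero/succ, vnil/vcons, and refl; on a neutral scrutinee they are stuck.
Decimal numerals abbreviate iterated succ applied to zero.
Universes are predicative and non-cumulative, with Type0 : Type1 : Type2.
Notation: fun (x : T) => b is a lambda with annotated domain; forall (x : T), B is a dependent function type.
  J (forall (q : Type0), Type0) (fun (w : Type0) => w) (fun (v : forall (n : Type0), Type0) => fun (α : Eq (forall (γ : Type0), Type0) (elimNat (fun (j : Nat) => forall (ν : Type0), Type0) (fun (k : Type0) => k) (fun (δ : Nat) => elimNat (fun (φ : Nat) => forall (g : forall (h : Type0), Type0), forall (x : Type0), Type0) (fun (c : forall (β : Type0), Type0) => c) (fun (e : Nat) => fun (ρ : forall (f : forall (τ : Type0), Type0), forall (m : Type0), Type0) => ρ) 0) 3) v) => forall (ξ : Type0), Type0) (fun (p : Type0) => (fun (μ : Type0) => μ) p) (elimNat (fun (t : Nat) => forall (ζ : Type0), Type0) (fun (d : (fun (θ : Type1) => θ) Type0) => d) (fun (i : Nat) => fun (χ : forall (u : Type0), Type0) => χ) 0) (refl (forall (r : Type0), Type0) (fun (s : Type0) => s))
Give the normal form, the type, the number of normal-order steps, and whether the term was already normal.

normal form:
  fun (q : Type0) => q
inferred type:
  forall (q : Type0), Type0
normal-order step count: 2
already normal: no
first contracted redex: a J iota-redex


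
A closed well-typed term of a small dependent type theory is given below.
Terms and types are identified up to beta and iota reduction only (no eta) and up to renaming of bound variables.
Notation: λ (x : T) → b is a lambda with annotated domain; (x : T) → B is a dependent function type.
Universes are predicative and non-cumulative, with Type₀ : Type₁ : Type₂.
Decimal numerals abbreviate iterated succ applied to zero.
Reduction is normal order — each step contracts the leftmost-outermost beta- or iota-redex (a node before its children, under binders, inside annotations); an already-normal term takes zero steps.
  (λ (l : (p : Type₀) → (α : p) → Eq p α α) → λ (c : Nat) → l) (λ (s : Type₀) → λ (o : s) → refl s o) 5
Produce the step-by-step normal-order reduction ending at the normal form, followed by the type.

normal-order reduction:
  (λ (l : (p : Type₀) → (α : p) → Eq p α α) → λ (c : Nat) → l) (λ (s : Type₀) → λ (o : s) → refl s o) 5
  ~> (λ (l : Nat) → λ (p : Type₀) → λ (α : p) → refl p α) 5
  ~> λ (l : Type₀) → λ (p : l) → refl l p
the term's type:
  (l : Type₀) → (p : l) → Eq l p p


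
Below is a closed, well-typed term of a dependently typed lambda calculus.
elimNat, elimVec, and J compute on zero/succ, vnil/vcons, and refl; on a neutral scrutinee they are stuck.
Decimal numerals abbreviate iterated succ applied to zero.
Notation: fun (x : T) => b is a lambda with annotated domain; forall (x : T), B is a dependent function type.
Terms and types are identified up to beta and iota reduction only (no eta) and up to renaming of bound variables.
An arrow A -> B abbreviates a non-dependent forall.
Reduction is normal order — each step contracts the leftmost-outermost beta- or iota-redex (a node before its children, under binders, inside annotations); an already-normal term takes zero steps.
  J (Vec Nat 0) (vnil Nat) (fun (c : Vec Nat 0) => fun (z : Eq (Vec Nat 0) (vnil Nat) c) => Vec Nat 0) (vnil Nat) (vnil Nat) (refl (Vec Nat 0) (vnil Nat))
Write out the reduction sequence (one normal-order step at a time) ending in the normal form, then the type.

normal-order reduction sequence:
  J (Vec Nat 0) (vnil Nat) (fun (c : Vec Nat 0) => fun (z : Eq (Vec Nat 0) (vnil Nat) c) => Vec Nat 0) (vnil Nat) (vnil Nat) (refl (Vec Nat 0) (vnil Nat))
  ~> vnil Nat
the term's type:
  Vec Nat 0


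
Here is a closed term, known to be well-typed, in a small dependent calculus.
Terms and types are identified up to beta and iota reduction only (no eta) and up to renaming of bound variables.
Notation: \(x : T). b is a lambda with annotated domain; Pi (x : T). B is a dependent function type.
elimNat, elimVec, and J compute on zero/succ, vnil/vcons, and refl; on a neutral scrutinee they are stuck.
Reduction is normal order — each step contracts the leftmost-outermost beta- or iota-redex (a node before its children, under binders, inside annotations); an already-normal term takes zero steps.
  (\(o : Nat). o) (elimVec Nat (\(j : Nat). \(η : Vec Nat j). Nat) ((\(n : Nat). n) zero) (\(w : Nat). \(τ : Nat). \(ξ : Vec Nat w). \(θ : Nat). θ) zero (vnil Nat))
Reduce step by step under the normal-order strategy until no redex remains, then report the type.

reduction (normal order):
  (\(o : Nat). o) (elimVec Nat (\(j : Nat). \(η : Vec Nat j). Nat) ((\(n : Nat). n) zero) (\(w : Nat). \(τ : Nat). \(ξ : Vec Nat w). \(θ : Nat). θ) zero (vnil Nat))
  ~> elimVec Nat (\(o : Nat). \(j : Vec Nat o). Nat) ((\(η : Nat). η) zero) (\(n : Nat). \(w : Nat). \(τ : Vec Nat n). \(ξ : Nat). ξ) zero (vnil Nat)
  ~> (\(o : Nat). o) zero
  ~> zero
type:
  Nat


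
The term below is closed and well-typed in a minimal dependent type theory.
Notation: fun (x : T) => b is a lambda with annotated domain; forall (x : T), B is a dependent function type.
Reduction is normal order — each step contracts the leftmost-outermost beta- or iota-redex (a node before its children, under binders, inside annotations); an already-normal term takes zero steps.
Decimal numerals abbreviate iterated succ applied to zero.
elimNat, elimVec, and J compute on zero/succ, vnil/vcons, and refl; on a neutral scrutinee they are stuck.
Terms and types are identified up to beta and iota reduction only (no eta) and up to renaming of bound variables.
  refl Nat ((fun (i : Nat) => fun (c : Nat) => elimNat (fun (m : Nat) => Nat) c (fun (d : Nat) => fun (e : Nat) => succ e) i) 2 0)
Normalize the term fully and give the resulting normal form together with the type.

normal form:
  refl Nat 2
the term's type:
  Eq Nat 2 2
observation: contracting a beta-redex first, the term normalizes in 9 steps.


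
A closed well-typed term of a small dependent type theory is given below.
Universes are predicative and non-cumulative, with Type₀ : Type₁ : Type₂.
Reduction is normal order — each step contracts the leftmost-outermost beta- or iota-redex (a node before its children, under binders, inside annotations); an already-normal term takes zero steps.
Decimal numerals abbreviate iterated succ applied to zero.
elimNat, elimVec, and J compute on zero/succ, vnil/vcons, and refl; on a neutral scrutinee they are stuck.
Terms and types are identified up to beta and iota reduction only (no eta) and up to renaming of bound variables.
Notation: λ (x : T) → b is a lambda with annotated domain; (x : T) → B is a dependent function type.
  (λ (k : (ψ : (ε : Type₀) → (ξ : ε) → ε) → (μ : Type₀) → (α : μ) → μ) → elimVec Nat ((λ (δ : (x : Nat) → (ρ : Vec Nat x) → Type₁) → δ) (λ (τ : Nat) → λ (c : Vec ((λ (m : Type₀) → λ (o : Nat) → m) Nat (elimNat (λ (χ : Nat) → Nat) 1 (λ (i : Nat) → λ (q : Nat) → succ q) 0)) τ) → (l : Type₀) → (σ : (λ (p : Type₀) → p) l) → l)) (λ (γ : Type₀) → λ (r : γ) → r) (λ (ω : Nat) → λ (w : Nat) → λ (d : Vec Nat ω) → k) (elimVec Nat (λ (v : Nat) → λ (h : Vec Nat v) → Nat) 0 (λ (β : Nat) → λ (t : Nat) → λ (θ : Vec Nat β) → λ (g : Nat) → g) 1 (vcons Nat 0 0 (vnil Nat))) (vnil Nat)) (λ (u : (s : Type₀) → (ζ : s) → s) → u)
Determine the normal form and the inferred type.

normal form:
  λ (k : Type₀) → λ (ψ : k) → ψ
inferred type:
  (k : Type₀) → (ψ : k) → k
observation: reduction starts at a beta-redex, and 2 normal-order steps reach the normal form.


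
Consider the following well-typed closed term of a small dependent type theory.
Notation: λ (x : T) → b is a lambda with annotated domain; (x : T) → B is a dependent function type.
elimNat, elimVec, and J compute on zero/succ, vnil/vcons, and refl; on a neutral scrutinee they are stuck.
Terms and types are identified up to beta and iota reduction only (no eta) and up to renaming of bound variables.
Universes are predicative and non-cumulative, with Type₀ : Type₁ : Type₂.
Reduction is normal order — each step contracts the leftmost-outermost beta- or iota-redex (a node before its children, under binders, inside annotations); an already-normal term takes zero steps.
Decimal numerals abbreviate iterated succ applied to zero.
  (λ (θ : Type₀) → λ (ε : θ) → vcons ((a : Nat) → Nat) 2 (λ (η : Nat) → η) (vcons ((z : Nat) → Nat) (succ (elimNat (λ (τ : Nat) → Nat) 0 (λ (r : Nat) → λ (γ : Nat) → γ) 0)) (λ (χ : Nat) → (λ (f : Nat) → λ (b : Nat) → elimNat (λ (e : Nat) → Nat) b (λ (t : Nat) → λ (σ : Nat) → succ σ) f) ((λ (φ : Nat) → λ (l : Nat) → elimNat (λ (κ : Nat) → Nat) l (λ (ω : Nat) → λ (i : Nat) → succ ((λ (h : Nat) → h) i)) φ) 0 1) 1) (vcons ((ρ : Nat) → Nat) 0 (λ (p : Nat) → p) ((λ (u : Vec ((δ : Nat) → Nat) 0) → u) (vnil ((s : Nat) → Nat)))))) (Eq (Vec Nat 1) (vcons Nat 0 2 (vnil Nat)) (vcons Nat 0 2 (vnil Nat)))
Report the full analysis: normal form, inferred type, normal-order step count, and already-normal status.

reduced normal form:
  λ (θ : Eq (Vec Nat 1) (vcons Nat 0 2 (vnil Nat)) (vcons Nat 0 2 (vnil Nat))) → vcons ((ε : Nat) → Nat) 2 (λ (a : Nat) → a) (vcons ((η : Nat) → Nat) 1 (λ (z : Nat) → 2) (vcons ((τ : Nat) → Nat) 0 (λ (r : Nat) → r) (vnil ((γ : Nat) → Nat))))
inferred type:
  (θ : Eq (Vec Nat 1) (vcons Nat 0 2 (vnil Nat)) (vcons Nat 0 2 (vnil Nat))) → Vec ((ε : Nat) → Nat) 3
reduction steps (normal order): 12
started in normal form: no
first contracted redex: a beta-redex


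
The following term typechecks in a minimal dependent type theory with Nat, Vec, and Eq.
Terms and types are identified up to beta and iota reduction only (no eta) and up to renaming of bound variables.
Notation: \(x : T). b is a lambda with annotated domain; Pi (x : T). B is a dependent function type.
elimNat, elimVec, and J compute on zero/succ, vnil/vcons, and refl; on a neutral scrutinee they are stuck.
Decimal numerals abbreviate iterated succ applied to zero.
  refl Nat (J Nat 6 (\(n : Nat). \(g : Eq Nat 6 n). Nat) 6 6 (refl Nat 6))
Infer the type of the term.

the term's type:
  Eq Nat 6 6


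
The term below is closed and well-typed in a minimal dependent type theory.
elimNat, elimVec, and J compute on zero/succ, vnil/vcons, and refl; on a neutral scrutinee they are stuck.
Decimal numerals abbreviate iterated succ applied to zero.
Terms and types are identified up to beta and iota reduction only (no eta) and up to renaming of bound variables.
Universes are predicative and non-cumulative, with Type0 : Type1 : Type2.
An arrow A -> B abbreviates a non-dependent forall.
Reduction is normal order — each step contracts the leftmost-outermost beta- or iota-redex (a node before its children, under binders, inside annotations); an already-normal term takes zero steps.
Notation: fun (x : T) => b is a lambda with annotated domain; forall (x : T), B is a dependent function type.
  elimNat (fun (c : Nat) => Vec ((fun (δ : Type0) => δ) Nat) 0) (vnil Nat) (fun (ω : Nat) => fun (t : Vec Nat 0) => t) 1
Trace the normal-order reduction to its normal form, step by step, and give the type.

reduction (normal order):
  elimNat (fun (c : Nat) => Vec ((fun (δ : Type0) => δ) Nat) 0) (vnil Nat) (fun (ω : Nat) => fun (t : Vec Nat 0) => t) 1
  ~> (fun (c : Nat) => fun (δ : Vec Nat 0) => δ) 0 (elimNat (fun (ω : Nat) => Vec ((fun (t : Type0) => t) Nat) 0) (vnil Nat) (fun (ζ : Nat) => fun (ψ : Vec Nat 0) => ψ) 0)
  ~> (fun (c : Vec Nat 0) => c) (elimNat (fun (δ : Nat) => Vec ((fun (ω : Type0) => ω) Nat) 0) (vnil Nat) (fun (t : Nat) => fun (ζ : Vec Nat 0) => ζ) 0)
  ~> elimNat (fun (c : Nat) => Vec ((fun (δ : Type0) => δ) Nat) 0) (vnil Nat) (fun (ω : Nat) => fun (t : Vec Nat 0) => t) 0
  ~> vnil Nat
type:
  Vec Nat 0


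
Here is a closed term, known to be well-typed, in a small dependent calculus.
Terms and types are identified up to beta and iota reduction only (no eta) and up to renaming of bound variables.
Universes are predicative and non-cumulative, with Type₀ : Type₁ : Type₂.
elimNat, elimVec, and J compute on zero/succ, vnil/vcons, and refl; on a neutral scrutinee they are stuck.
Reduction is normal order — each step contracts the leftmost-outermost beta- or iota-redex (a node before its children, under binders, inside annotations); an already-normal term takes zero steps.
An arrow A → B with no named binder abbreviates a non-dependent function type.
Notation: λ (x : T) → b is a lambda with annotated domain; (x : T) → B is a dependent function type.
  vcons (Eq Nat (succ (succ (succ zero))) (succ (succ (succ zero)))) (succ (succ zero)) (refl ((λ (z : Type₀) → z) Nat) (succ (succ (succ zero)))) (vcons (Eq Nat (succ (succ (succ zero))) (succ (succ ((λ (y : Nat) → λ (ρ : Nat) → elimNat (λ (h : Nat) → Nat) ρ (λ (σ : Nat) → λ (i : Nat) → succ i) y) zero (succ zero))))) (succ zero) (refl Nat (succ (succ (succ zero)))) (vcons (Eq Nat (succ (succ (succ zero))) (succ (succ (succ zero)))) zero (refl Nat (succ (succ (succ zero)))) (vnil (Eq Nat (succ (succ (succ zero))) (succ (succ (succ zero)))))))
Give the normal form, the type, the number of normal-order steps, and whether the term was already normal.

reduced normal form:
  vcons (Eq Nat (succ (succ (succ zero))) (succ (succ (succ zero)))) (succ (succ zero)) (refl Nat (succ (succ (succ zero)))) (vcons (Eq Nat (succ (succ (succ zero))) (succ (succ (succ zero)))) (succ zero) (refl Nat (succ (succ (succ zero)))) (vcons (Eq Nat (succ (succ (succ zero))) (succ (succ (succ zero)))) zero (refl Nat (succ (succ (succ zero)))) (vnil (Eq Nat (succ (succ (succ zero))) (succ (succ (succ zero)))))))
type:
  Vec (Eq Nat (succ (succ (succ zero))) (succ (succ (succ zero)))) (succ (succ (succ zero)))
steps to reach normal form (normal order): 4
term was already normal: no
first contracted redex: a beta-redex


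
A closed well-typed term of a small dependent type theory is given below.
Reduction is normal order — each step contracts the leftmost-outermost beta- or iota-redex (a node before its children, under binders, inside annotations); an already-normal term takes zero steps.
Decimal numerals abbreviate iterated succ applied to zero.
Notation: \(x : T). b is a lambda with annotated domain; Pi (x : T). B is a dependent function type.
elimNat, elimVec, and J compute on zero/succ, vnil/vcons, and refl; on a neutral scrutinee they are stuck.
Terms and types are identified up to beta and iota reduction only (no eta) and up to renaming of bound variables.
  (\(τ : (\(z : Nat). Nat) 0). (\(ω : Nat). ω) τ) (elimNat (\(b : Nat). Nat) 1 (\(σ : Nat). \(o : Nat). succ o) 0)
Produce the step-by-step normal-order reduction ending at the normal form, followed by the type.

reduction (normal order):
  (\(τ : (\(z : Nat). Nat) 0). (\(ω : Nat). ω) τ) (elimNat (\(b : Nat). Nat) 1 (\(σ : Nat). \(o : Nat). succ o) 0)
  ~> (\(τ : Nat). τ) (elimNat (\(z : Nat). Nat) 1 (\(ω : Nat). \(b : Nat). succ b) 0)
  ~> elimNat (\(τ : Nat). Nat) 1 (\(z : Nat). \(ω : Nat). succ ω) 0
  ~> 1
the term's type:
  Nat


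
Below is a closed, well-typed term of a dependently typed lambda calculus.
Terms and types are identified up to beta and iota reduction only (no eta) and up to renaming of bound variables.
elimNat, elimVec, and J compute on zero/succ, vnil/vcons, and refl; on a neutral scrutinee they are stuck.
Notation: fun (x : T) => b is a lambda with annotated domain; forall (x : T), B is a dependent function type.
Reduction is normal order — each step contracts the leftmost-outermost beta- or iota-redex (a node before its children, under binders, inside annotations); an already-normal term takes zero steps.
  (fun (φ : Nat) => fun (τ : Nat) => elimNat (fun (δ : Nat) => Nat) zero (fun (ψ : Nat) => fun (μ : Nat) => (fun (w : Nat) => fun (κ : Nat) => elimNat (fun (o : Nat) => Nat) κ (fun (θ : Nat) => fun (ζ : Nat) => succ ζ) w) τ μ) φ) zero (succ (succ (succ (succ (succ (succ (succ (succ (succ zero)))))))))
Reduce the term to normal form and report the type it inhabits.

reduced normal form:
  zero
the term's type:
  Nat


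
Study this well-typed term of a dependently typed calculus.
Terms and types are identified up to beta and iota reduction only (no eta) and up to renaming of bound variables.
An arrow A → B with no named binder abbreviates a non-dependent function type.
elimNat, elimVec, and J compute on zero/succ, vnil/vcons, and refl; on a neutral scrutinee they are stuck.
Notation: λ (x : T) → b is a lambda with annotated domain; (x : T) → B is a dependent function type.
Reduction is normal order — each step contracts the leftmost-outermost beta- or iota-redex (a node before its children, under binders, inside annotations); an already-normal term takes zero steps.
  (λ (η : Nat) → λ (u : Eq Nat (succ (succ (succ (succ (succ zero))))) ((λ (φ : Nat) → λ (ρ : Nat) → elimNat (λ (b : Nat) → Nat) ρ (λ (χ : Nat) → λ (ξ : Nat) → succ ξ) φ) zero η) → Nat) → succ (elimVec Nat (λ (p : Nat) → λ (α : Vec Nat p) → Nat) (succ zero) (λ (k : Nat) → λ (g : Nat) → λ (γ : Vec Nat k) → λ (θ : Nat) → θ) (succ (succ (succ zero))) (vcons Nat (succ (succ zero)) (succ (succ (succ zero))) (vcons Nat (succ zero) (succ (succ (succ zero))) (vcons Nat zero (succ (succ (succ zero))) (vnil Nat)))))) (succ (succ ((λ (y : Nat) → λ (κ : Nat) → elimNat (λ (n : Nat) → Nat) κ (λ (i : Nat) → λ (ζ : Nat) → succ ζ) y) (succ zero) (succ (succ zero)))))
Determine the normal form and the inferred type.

resulting normal form:
  λ (η : Eq Nat (succ (succ (succ (succ (succ zero))))) (succ (succ (succ (succ (succ zero))))) → Nat) → succ (succ zero)
the term's type:
  (Eq Nat (succ (succ (succ (succ (succ zero))))) (succ (succ (succ (succ (succ zero))))) → Nat) → Nat


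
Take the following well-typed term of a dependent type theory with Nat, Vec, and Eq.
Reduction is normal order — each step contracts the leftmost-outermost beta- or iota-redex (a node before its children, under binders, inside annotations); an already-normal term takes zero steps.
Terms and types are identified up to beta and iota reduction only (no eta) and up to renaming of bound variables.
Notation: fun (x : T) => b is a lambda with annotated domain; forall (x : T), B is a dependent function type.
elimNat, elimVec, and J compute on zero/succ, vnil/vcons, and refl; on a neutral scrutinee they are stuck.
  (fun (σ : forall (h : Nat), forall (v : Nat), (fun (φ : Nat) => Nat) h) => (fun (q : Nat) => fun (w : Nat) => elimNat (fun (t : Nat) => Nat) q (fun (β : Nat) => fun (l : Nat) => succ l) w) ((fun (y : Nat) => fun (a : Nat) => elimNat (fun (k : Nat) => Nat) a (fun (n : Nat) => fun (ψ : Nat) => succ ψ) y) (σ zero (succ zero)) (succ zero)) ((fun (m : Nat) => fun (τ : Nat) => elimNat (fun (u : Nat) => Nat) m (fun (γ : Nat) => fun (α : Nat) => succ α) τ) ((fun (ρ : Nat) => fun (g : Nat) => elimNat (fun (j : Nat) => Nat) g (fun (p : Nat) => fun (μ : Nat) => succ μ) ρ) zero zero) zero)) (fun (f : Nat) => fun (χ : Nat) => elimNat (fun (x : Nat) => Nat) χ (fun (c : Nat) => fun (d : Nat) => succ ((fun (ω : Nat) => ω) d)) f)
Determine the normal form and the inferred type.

resulting normal form:
  succ (succ zero)
inferred type:
  Nat


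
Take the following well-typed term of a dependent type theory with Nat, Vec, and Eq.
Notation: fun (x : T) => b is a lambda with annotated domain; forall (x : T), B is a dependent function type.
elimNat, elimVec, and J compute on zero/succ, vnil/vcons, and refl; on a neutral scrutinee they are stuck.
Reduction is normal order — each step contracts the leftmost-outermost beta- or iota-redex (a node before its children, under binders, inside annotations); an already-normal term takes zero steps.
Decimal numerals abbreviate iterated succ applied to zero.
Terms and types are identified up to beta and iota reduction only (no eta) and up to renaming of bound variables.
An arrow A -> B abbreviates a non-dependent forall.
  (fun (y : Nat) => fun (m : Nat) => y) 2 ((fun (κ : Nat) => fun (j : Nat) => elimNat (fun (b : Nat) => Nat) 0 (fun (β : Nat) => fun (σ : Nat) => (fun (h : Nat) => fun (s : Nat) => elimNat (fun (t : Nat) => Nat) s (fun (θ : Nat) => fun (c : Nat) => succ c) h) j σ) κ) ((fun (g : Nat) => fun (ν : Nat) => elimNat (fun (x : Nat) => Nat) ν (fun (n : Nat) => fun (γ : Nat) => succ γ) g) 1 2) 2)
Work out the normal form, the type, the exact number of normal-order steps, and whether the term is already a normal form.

normal form:
  2
type:
  Nat
reduction steps (normal order): 2
term was already normal: no
first redex: a beta-redex


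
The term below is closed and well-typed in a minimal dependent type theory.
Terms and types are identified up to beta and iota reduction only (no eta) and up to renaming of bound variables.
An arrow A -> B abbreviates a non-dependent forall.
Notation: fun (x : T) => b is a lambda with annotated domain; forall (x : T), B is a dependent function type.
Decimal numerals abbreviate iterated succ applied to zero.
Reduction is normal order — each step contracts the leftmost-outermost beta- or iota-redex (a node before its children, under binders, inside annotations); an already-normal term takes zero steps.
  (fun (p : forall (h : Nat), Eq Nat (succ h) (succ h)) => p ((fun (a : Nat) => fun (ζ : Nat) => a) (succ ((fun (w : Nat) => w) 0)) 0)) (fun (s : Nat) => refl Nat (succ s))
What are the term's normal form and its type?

resulting normal form:
  refl Nat 2
inferred type:
  Eq Nat 2 2


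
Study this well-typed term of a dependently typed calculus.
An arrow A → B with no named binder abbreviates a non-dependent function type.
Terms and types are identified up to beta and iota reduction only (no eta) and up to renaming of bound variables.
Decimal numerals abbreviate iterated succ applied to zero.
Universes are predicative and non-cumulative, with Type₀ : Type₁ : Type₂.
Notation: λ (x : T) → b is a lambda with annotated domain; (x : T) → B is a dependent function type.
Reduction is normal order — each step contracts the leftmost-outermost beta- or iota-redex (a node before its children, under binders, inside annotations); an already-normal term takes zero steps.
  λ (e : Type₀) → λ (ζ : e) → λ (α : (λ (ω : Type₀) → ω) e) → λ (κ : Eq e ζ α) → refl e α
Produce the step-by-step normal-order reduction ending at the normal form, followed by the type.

normal-order reduction sequence:
  λ (e : Type₀) → λ (ζ : e) → λ (α : (λ (ω : Type₀) → ω) e) → λ (κ : Eq e ζ α) → refl e α
  ~> λ (e : Type₀) → λ (ζ : e) → λ (α : e) → λ (ω : Eq e ζ α) → refl e α
inferred type:
  (e : Type₀) → (ζ : e) → (α : e) → Eq e ζ α → Eq e α α


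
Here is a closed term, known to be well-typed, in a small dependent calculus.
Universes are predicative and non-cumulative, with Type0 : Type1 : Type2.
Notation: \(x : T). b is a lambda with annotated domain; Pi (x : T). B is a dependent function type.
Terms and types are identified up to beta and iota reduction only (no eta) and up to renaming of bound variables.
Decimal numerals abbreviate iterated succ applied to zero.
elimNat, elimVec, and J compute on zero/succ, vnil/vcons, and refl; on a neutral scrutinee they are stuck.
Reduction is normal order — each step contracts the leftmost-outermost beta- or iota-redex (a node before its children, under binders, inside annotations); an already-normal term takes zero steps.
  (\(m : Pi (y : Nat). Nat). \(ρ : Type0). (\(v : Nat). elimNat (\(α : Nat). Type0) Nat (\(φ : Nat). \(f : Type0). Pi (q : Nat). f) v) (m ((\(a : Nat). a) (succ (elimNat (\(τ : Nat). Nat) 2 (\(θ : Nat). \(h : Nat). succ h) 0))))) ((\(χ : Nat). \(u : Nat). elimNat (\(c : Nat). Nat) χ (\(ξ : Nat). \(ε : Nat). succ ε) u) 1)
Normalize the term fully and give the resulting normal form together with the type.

normal form:
  \(m : Type0). Pi (y : Nat). Pi (ρ : Nat). Pi (v : Nat). Pi (α : Nat). Nat
the term's type:
  Pi (m : Type0). Type0
observation: the term reaches its normal form after 29 normal-order steps.


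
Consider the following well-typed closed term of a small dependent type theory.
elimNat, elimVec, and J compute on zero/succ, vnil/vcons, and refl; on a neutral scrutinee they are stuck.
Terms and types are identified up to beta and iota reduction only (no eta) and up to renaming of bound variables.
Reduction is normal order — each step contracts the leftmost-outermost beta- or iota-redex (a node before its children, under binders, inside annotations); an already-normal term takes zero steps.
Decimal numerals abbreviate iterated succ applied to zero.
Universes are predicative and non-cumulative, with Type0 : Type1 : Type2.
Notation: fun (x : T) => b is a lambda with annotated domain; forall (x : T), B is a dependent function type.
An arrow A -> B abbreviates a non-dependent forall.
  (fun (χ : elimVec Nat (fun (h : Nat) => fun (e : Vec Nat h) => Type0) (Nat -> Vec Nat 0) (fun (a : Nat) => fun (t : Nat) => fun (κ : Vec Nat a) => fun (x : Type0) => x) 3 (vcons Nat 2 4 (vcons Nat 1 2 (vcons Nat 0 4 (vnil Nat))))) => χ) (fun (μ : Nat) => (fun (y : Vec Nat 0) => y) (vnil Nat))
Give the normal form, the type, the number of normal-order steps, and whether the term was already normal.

normal form:
  fun (χ : Nat) => vnil Nat
type:
  Nat -> Vec Nat 0
steps to reach normal form (normal order): 2
already normal: no
first redex: a beta-redex


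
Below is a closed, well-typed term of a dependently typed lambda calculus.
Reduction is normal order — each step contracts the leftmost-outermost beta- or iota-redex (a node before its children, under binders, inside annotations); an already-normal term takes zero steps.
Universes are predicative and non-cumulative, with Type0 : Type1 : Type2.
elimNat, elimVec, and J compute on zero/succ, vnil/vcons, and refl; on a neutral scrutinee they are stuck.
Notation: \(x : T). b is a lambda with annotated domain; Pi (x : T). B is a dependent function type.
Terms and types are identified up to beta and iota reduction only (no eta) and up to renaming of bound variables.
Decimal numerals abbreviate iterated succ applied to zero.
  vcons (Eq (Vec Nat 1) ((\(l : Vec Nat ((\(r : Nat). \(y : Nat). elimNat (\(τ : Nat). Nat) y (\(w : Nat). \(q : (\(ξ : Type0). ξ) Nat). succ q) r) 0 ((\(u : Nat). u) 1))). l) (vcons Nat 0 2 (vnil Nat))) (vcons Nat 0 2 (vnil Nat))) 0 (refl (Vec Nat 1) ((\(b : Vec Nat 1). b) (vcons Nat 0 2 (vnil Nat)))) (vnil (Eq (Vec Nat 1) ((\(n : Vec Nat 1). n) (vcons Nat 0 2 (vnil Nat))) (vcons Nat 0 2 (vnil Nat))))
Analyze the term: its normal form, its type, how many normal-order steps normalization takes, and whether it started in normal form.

reduced normal form:
  vcons (Eq (Vec Nat 1) (vcons Nat 0 2 (vnil Nat)) (vcons Nat 0 2 (vnil Nat))) 0 (refl (Vec Nat 1) (vcons Nat 0 2 (vnil Nat))) (vnil (Eq (Vec Nat 1) (vcons Nat 0 2 (vnil Nat)) (vcons Nat 0 2 (vnil Nat))))
inferred type:
  Vec (Eq (Vec Nat 1) (vcons Nat 0 2 (vnil Nat)) (vcons Nat 0 2 (vnil Nat))) 1
steps to reach normal form (normal order): 3
term was already normal: no
first contracted redex: a beta-redex


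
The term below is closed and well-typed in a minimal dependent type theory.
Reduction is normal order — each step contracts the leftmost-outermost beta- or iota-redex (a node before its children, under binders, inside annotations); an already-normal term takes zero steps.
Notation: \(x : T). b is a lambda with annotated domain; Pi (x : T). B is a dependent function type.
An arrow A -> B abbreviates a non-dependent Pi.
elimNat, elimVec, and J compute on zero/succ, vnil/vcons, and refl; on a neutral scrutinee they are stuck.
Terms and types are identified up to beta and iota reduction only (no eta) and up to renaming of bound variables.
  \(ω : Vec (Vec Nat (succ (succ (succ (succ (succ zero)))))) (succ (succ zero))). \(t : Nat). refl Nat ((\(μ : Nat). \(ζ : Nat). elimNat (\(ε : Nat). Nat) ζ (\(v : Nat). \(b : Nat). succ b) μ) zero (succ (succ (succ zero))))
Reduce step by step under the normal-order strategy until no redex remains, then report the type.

normal-order reduction sequence:
  \(ω : Vec (Vec Nat (succ (succ (succ (succ (succ zero)))))) (succ (succ zero))). \(t : Nat). refl Nat ((\(μ : Nat). \(ζ : Nat). elimNat (\(ε : Nat). Nat) ζ (\(v : Nat). \(b : Nat). succ b) μ) zero (succ (succ (succ zero))))
  ~> \(ω : Vec (Vec Nat (succ (succ (succ (succ (succ zero)))))) (succ (succ zero))). \(t : Nat). refl Nat ((\(μ : Nat). elimNat (\(ζ : Nat). Nat) μ (\(ε : Nat). \(v : Nat). succ v) zero) (succ (succ (succ zero))))
  ~> \(ω : Vec (Vec Nat (succ (succ (succ (succ (succ zero)))))) (succ (succ zero))). \(t : Nat). refl Nat (elimNat (\(μ : Nat). Nat) (succ (succ (succ zero))) (\(ζ : Nat). \(ε : Nat). succ ε) zero)
  ~> \(ω : Vec (Vec Nat (succ (succ (succ (succ (succ zero)))))) (succ (succ zero))). \(t : Nat). refl Nat (succ (succ (succ zero)))
the term's type:
  Vec (Vec Nat (succ (succ (succ (succ (succ zero)))))) (succ (succ zero)) -> Nat -> Eq Nat (succ (succ (succ zero))) (succ (succ (succ zero)))


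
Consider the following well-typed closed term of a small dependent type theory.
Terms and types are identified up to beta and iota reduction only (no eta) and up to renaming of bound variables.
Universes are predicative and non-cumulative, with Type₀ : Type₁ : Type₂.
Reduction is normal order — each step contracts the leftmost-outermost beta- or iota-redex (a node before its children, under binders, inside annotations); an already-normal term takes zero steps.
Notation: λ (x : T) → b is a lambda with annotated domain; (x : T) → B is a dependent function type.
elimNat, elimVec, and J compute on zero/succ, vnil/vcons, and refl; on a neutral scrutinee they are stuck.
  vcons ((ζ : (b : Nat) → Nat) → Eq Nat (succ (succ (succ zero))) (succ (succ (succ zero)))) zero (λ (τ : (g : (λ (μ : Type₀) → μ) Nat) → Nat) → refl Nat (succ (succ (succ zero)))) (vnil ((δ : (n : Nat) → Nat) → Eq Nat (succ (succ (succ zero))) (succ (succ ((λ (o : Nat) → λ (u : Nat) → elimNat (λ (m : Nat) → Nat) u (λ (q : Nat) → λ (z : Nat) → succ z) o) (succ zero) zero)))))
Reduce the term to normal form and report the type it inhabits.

reduced normal form:
  vcons ((ζ : (b : Nat) → Nat) → Eq Nat (succ (succ (succ zero))) (succ (succ (succ zero)))) zero (λ (τ : (g : Nat) → Nat) → refl Nat (succ (succ (succ zero)))) (vnil ((μ : (δ : Nat) → Nat) → Eq Nat (succ (succ (succ zero))) (succ (succ (succ zero)))))
type:
  Vec ((ζ : (b : Nat) → Nat) → Eq Nat (succ (succ (succ zero))) (succ (succ (succ zero)))) (succ zero)


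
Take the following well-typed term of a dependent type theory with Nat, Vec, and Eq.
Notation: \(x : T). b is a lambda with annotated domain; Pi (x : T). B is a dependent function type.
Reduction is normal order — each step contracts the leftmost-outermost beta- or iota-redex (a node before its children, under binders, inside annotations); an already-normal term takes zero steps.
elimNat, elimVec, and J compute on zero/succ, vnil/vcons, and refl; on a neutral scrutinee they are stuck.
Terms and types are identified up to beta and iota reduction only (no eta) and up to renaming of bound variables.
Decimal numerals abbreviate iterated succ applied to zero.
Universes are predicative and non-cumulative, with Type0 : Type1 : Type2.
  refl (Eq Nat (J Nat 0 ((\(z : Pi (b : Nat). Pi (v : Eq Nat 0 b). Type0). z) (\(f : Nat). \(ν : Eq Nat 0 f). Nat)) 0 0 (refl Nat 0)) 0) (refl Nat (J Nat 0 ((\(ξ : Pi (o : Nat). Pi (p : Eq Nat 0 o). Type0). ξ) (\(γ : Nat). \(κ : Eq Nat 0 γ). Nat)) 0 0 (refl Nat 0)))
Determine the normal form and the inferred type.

resulting normal form:
  refl (Eq Nat 0 0) (refl Nat 0)
type:
  Eq (Eq Nat 0 0) (refl Nat 0) (refl Nat 0)
observation: contracting a J iota-redex first, the term normalizes in 2 steps.


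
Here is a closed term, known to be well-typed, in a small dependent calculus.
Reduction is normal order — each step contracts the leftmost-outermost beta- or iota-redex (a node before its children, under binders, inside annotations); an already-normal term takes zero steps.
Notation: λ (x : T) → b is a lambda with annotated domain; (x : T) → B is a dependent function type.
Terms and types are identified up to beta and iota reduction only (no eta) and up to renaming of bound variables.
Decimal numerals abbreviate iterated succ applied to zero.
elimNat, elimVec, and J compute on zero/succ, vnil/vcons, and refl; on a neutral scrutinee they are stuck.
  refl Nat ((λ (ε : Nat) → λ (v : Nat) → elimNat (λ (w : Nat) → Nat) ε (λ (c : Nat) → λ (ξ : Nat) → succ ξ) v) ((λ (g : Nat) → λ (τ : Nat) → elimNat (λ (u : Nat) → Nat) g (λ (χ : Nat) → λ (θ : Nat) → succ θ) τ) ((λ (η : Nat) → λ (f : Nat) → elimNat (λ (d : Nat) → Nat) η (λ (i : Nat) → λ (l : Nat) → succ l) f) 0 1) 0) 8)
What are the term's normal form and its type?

resulting normal form:
  refl Nat 9
the term's type:
  Eq Nat 9 9


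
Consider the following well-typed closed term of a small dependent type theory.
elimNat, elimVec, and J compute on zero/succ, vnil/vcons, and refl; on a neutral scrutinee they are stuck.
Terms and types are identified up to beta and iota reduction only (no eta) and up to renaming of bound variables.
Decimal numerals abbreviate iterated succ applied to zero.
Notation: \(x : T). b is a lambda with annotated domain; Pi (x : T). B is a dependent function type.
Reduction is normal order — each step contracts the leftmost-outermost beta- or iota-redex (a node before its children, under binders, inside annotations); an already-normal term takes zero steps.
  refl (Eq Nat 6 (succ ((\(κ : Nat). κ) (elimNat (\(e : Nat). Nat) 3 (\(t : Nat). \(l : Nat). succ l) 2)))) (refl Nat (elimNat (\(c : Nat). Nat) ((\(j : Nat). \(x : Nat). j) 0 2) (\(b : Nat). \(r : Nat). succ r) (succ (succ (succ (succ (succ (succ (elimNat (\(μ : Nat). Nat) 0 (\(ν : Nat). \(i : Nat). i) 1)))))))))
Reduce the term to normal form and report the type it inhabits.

normal form:
  refl (Eq Nat 6 6) (refl Nat 6)
inferred type:
  Eq (Eq Nat 6 6) (refl Nat 6) (refl Nat 6)
observation: reduction starts at a beta-redex, and 33 normal-order steps reach the normal form.


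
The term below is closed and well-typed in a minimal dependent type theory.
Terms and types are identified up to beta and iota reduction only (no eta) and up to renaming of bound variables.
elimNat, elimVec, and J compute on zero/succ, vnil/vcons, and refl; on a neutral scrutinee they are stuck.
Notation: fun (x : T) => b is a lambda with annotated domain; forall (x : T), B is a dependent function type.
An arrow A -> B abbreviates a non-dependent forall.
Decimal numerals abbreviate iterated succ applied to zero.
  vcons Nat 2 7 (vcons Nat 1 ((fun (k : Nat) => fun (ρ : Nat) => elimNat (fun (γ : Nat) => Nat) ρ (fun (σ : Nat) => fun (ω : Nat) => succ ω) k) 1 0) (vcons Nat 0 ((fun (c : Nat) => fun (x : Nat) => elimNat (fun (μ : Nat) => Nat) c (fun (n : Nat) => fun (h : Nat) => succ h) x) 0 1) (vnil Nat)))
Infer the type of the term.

the term's type:
  Vec Nat 3


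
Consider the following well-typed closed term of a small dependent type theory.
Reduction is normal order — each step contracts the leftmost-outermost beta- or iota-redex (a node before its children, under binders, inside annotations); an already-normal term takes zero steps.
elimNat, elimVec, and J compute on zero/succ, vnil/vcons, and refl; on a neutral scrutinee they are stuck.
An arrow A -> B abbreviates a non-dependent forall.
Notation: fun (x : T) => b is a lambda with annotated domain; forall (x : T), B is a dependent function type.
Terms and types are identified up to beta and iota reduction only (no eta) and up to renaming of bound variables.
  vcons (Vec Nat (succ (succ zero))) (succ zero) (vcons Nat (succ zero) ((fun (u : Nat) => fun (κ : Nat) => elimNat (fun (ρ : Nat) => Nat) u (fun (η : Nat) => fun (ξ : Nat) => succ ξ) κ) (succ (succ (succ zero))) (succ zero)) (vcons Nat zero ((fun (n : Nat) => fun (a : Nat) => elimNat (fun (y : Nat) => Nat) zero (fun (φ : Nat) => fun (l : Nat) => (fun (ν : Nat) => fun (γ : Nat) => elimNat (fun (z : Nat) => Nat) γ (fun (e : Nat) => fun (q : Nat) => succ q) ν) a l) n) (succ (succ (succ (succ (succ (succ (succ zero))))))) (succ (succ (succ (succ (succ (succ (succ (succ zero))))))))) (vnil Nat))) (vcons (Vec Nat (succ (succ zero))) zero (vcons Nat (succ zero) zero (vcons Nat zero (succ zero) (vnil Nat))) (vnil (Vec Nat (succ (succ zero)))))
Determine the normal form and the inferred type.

normal form:
  vcons (Vec Nat (succ (succ zero))) (succ zero) (vcons Nat (succ zero) (succ (succ (succ (succ zero)))) (vcons Nat zero (succ (succ (succ (succ (succ (succ (succ (succ (succ (succ (succ (succ (succ (succ (succ (succ (succ (succ (succ (succ (succ (succ (succ (succ (succ (succ (succ (succ (succ (succ (succ (succ (succ (succ (succ (succ (succ (succ (succ (succ (succ (succ (succ (succ (succ (succ (succ (succ (succ (succ (succ (succ (succ (succ (succ (succ zero)))))))))))))))))))))))))))))))))))))))))))))))))))))))) (vnil Nat))) (vcons (Vec Nat (succ (succ zero))) zero (vcons Nat (succ zero) zero (vcons Nat zero (succ zero) (vnil Nat))) (vnil (Vec Nat (succ (succ zero)))))
the term's type:
  Vec (Vec Nat (succ (succ zero))) (succ (succ zero))
observation: 219 normal-order steps normalize the term, beginning with a beta-redex.
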